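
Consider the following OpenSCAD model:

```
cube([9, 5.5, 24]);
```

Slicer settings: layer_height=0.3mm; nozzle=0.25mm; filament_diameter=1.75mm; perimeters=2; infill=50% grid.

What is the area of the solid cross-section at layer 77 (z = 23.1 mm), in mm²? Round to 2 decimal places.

At z = 23.1 mm: the cube (footprint 9×5.5) is included at this height (area 49.50 mm²). Overall, the cross-section is a single solid region. Net area = 49.50 mm².

49.50 mm²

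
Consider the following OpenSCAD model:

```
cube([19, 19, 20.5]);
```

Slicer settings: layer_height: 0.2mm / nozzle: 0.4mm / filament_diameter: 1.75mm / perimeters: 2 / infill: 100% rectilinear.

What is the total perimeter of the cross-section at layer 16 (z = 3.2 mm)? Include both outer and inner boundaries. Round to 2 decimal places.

At z = 3.2 mm: the cube is present — its section is the full 19×19 rectangle (perimeter 76.00 mm). Overall, the cross-section is a single solid region. Total boundary length (outer) = 76.00 mm.

76.00 mm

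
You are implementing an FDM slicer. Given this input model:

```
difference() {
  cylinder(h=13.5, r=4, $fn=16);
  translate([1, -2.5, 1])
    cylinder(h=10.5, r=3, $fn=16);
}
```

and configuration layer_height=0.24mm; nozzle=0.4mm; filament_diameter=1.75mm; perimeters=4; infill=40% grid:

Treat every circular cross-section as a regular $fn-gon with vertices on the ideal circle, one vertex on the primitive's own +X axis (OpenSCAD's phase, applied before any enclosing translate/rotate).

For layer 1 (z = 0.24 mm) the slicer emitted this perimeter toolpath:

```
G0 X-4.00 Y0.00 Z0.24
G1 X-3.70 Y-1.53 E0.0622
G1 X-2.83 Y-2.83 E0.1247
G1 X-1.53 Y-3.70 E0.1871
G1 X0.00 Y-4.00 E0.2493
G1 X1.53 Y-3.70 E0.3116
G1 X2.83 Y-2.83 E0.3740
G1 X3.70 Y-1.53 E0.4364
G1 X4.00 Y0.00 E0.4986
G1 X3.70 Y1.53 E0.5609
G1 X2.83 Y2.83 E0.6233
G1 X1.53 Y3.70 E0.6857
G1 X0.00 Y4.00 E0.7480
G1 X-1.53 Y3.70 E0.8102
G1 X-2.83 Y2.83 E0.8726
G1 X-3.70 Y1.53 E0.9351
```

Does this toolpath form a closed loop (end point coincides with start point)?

Start point (G0): (-4.00, 0.00). End point (last G1): the path does not return to the start — open.

no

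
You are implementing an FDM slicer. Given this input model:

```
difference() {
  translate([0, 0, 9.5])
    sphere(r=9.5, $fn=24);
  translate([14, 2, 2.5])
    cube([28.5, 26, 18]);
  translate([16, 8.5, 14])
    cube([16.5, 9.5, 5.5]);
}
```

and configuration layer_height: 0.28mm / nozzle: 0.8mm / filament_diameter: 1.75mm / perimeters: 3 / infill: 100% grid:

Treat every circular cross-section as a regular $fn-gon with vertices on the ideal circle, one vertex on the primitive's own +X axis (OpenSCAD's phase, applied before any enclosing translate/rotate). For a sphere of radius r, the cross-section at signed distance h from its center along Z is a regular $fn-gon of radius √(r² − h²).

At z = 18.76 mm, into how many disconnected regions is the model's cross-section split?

At z = 18.76 mm: the r=9.5 sphere slices to a regular 24-gon of circumradius 2.122 (√(r²−h²) with h=9.26 from center); the cube at (14, 2) (footprint 28.5×26) is included at this height; the cube at (16, 8.5) (footprint 16.5×9.5) is included at this height; Subtracting the remaining from the first: starting from the r=9.5 sphere, the 28.5×26 cube at (14, 2) misses the remaining region (no effect); the 16.5×9.5 cube at (16, 8.5) misses the remaining region (no effect) — 1 connected region. The result has 1 disconnected region.

1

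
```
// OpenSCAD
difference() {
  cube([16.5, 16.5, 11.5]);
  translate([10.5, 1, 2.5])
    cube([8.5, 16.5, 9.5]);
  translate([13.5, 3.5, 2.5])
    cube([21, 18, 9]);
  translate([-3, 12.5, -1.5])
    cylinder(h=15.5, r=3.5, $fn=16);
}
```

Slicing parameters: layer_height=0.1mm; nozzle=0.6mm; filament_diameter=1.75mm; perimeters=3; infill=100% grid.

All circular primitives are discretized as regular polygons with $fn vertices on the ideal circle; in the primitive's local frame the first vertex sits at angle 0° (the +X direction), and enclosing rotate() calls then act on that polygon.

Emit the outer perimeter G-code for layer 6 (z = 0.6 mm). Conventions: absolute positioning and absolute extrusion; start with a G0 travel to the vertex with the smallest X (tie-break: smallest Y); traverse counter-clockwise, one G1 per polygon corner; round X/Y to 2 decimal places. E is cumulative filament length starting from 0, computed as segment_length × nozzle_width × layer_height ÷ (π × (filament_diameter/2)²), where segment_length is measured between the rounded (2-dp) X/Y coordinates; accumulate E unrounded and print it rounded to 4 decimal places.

At z = 0.6 mm: the cube (footprint 16.5×16.5) is included at this height; the cube at (10.5, 1) is not intersected at this z (z outside [2.5, 12]); the cube at (13.5, 3.5) is not intersected at this z (z outside [2.5, 11.5]); the r=3.5 cylinder at (-3, 12.5) contributes a regular 16-gon of circumradius 3.5; Subtracting the remaining from the first: starting from the 16.5×16.5 cube, the r=3.5 cylinder at (-3, 12.5) partially overlaps it — only the 1.06 mm² overlap (of its 37.50 mm²) is removed, clipping the outline — 1 connected region. The outline is a single polygon with 9 vertices. Extrusion per mm of travel: 0.6 × 0.1 / (π × 0.875²) = 0.024945. Accumulating E over each segment gives final E = 1.6512.

G0 X0.00 Y0.00 Z0.60
G1 X16.50 Y0.00 E0.4116
G1 X16.50 Y16.50 E0.8232
G1 X0.00 Y16.50 E1.2348
G1 X0.00 Y14.19 E1.2924
G1 X0.23 Y13.84 E1.3029
G1 X0.50 Y12.50 E1.3370
G1 X0.23 Y11.16 E1.3710
G1 X0.00 Y10.81 E1.3815
G1 X0.00 Y0.00 E1.6512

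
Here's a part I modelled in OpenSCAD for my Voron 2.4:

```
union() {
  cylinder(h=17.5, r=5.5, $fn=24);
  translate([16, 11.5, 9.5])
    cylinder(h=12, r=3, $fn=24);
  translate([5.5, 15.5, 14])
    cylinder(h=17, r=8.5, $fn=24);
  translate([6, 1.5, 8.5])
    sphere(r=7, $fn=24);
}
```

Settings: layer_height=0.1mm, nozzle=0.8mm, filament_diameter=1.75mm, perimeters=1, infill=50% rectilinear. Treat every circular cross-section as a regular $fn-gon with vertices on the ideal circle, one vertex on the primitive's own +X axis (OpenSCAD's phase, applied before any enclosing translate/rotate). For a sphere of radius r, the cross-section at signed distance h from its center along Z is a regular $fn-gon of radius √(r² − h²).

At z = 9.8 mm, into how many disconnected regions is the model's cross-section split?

At z = 9.8 mm: the r=5.5 cylinder gives a regular 24-gon of circumradius 5.5 (constant along its height); the cylinder at (16, 11.5): section is a regular 24-gon, circumradius r=3; the cylinder at (5.5, 15.5) is not intersected at this z (z outside [14, 31]); the sphere at (6, 1.5): section is a regular 24-gon, circumradius = √(r²−h²) = √(7²−1.3²) = 6.878; Combining (union): the regions partially overlap (shared area 45.55 mm²), so overlapping operands fuse into one piece — 2 connected regions. The result has 2 disconnected regions.

2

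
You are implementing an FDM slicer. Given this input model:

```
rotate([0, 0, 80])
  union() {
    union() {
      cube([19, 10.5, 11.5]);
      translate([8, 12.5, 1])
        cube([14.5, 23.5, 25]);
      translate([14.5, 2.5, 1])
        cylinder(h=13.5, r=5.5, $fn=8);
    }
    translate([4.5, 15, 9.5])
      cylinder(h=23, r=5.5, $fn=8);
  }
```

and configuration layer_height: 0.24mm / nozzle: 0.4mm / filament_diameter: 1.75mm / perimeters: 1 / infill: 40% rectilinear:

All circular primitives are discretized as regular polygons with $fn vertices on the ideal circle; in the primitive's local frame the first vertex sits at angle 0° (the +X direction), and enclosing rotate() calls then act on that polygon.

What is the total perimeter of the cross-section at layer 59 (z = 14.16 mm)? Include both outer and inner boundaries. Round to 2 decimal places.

128.50 mm

At z = 14.16 mm: the cube is absent (z outside [0, 11.5]); the cube at (8, 12.5) is present — its section is the full 14.5×23.5 rectangle (perimeter 76.00 mm); the r=5.5 cylinder at (14.5, 2.5) gives a regular 8-gon of circumradius 5.5 (constant along its height) (perimeter = 2·8·5.500·sin(180°/8) = 33.68 mm); Combining (union): the 2 present regions are separate (no shared area or edge), so areas and boundary lengths simply add and each stays a separate island — boundary = 109.68 mm; the r=5.5 cylinder at (4.5, 15) gives a regular 8-gon of circumradius 5.5 (constant along its height) (perimeter = 2·8·5.500·sin(180°/8) = 33.68 mm); Taking the union: the regions partially overlap (shared area 8.38 mm²), so the edge portions inside another operand are dropped and the merged outline is re-measured after clipping — boundary = 128.50 mm; (rotated 80° about Z; rotation is an isometry so areas/perimeters/island counts are preserved). Overall, the cross-section has 2 separate islands. Total boundary length (outer) = 128.50 mm.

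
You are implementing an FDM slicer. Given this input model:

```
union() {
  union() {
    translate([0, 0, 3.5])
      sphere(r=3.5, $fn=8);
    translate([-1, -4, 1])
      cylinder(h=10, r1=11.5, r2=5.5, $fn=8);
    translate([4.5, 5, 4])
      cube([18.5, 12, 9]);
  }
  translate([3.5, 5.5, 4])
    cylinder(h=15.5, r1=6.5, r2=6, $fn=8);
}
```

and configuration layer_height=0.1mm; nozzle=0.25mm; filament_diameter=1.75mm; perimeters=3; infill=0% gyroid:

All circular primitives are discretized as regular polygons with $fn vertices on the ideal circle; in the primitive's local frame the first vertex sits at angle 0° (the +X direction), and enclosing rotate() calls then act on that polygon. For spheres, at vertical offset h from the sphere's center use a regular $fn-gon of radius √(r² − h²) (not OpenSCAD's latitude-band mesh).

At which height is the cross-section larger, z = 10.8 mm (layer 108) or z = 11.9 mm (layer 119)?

layer 108 (z = 10.8 mm)

Layer 108 (z = 10.8): the sphere is not intersected at this z (|z−center|=7.300 > r=3.5); the cone at (-1, -4) contributes a regular 8-gon of circumradius 5.620 (interpolated between r1=11.5 and r2=5.5 at t=0.980) (area = (8/2)·5.620²·sin(360°/8) = 89.33 mm²); the 18.5×12 cube at (4.5, 5) contributes its full rectangle (area 222.00 mm²); Merging all regions: the 2 present regions are separate (no shared area or edge), so areas and boundary lengths simply add and each stays a separate island — area = 311.33 mm²; the cone at (3.5, 5.5) (r1=6.5→r2=6) has section circumradius 6.281 here — a regular 8-gon (area = (8/2)·6.281²·sin(360°/8) = 111.57 mm²); Merging all regions: the regions partially overlap — summed areas 422.91 mm² minus the doubly-counted overlap 26.64 mm² gives 396.27 mm² — area = 396.27 mm². So its area = 396.27 mm². Layer 119 (z = 11.9): the sphere is absent (|z−center|=8.400 > r=3.5); the cone at (-1, -4) is not intersected at this z (z outside [1, 11]); the cube at (4.5, 5) is present — its section is the full 18.5×12 rectangle (area 222.00 mm²); Taking the union: only the 18.5×12 cube at (4.5, 5) is present, so the union is just that shape — area = 222.00 mm²; the cone at (3.5, 5.5) contributes a regular 8-gon of circumradius 6.245 (interpolated between r1=6.5 and r2=6 at t=0.510) (area = (8/2)·6.245²·sin(360°/8) = 110.31 mm²); Merging all regions: the regions partially overlap — summed areas 332.31 mm² minus the doubly-counted overlap 24.11 mm² gives 308.20 mm² — area = 308.20 mm². So its area = 308.20 mm². Layer 108 is larger (396.27 vs 308.20 mm²).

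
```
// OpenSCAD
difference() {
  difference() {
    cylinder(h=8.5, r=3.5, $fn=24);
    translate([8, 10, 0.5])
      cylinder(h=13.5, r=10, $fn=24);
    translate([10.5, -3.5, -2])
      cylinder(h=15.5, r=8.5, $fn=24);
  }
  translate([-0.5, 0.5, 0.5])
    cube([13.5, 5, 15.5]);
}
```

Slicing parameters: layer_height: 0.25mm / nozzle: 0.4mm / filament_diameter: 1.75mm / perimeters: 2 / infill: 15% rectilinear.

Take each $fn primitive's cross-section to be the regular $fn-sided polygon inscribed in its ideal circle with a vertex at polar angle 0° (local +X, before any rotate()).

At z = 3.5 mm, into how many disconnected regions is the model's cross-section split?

1

At z = 3.5 mm: the r=3.5 cylinder gives a regular 24-gon of circumradius 3.5 (constant along its height); the cylinder at (8, 10): section is a regular 24-gon, circumradius r=10; the r=8.5 cylinder at (10.5, -3.5) contributes a regular 24-gon of circumradius 8.5; Subtracting the remaining from the first: starting from the r=3.5 cylinder, the r=10 cylinder at (8, 10) partially overlaps it — only the 1.47 mm² overlap (of its 310.58 mm²) is removed, clipping the outline; the r=8.5 cylinder at (10.5, -3.5) partially overlaps it — only the 2.33 mm² overlap (of its 224.40 mm²) is removed, clipping the outline — 1 connected region; the cube at (-0.5, 0.5) (footprint 13.5×5) is included at this height; Taking the first minus the rest: starting from that combined region, the 13.5×5 cube at (-0.5, 0.5) partially overlaps it — only the 7.67 mm² overlap (of its 67.50 mm²) is removed, clipping the outline — 1 connected region. The result has 1 disconnected region.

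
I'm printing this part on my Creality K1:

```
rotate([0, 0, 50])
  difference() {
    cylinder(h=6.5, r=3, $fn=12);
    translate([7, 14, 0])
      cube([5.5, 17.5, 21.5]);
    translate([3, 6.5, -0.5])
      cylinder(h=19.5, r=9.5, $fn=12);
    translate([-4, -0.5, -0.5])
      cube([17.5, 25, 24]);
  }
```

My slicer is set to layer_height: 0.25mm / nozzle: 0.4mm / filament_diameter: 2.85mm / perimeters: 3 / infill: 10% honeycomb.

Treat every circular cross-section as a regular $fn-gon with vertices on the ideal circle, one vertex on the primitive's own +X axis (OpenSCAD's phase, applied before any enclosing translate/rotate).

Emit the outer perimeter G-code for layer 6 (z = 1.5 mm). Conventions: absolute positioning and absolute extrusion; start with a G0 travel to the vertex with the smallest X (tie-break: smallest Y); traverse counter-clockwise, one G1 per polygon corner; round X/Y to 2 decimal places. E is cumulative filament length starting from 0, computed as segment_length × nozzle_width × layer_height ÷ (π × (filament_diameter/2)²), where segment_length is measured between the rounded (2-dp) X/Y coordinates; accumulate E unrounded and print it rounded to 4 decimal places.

G0 X-1.32 Y-2.58 Z1.50
G1 X-0.52 Y-2.95 E0.0138
G1 X1.03 Y-2.82 E0.0382
G1 X2.30 Y-1.93 E0.0625
G1 X2.95 Y-0.52 E0.0868
G1 X0.20 Y-2.45 E0.1395
G1 X-1.32 Y-2.58 E0.1634

At z = 1.5 mm: the r=3 cylinder gives a regular 12-gon of circumradius 3 (constant along its height); the cube at (7, 14) (footprint 5.5×17.5) is included at this height; the r=9.5 cylinder at (3, 6.5) contributes a regular 12-gon of circumradius 9.5; the 17.5×25 cube at (-4, -0.5) contributes its full rectangle; After the difference (first − rest): starting from the r=3 cylinder, the 5.5×17.5 cube at (7, 14) misses the remaining region (no effect); the r=9.5 cylinder at (3, 6.5) partially overlaps it — only the 24.42 mm² overlap (of its 270.75 mm²) is removed, clipping the outline; the 17.5×25 cube at (-4, -0.5) misses the remaining region (no effect) — 1 connected region; (whole slice rotated 50° about Z — lengths, areas and connectivity unchanged). The outline is a single polygon with 6 vertices. Extrusion per mm of travel: 0.4 × 0.25 / (π × 1.425²) = 0.015675. Accumulating E over each segment gives final E = 0.1634.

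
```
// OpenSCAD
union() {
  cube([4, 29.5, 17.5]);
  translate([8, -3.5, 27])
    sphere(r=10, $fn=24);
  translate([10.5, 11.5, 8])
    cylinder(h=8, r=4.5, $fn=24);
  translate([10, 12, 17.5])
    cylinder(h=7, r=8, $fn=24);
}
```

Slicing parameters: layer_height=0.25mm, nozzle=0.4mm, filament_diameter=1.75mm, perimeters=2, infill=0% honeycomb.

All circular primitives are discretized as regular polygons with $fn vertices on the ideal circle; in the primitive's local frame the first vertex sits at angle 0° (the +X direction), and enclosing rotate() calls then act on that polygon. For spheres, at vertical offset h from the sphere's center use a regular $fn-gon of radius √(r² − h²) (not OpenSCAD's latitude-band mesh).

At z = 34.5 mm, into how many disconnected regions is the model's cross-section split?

At z = 34.5 mm: the cube is not intersected at this z (z outside [0, 17.5]); the r=10 sphere at (8, -3.5) contributes a regular 24-gon of circumradius √(10²−7.5²) = 6.614; the cylinder at (10.5, 11.5) does not reach this height (z outside [8, 16]); the cylinder at (10, 12) is absent (z outside [17.5, 24.5]); Taking the union: only the r=10 sphere at (8, -3.5) is present, so the union is just that shape — 1 connected region. The result has 1 disconnected region.

1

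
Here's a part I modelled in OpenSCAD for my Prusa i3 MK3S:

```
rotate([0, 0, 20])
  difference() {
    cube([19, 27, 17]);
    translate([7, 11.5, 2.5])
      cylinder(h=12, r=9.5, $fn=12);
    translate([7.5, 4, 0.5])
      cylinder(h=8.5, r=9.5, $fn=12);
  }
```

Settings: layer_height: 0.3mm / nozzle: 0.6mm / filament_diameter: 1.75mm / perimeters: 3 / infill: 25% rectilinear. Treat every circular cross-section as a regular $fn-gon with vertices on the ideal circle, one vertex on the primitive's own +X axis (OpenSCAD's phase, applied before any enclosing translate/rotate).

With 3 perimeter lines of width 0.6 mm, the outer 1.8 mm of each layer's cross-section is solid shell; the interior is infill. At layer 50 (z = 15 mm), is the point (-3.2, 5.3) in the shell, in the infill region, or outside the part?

outside

At z = 15 mm: the 19×27 cube contributes its full rectangle; the cylinder at (7, 11.5) does not reach this height (z outside [2.5, 14.5]); the cylinder at (7.5, 4) does not reach this height (z outside [0.5, 9]); After the difference (first − rest): none of the subtracted shapes is present at this height, so the 19×27 cube is unchanged — 1 connected region; (rotated 20° about Z; rotation is an isometry so areas/perimeters/island counts are preserved). Overall, the cross-section is a single solid region. Undo the 20° rotation: the query point maps to (-1.194, 6.075) in the un-rotated model frame. The nearest boundary edge runs (0.00, 27.00)→(0.00, 0.00); distance from the point to it = 1.19 mm. The point is not inside any of the regions above, so it lies outside the cross-section (1.19 mm from the nearest boundary).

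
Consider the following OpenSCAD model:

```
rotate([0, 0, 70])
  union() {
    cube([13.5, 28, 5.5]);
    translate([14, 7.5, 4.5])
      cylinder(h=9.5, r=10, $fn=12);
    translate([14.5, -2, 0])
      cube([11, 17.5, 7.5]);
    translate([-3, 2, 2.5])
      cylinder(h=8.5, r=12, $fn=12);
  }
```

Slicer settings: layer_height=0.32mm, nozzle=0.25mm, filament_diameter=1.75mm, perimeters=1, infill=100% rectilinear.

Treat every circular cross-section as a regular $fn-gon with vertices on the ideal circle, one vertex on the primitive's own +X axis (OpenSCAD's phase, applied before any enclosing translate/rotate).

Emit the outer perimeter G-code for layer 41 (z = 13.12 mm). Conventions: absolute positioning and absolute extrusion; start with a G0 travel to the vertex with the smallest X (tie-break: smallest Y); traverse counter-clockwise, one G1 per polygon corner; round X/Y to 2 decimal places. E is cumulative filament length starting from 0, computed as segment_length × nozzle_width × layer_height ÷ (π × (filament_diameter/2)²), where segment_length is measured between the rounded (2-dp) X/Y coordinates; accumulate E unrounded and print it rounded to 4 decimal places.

G0 X-12.11 Y13.98 Z13.12
G1 X-9.92 Y9.29 E0.1722
G1 X-5.68 Y6.32 E0.3443
G1 X-0.52 Y5.87 E0.5166
G1 X4.17 Y8.06 E0.6888
G1 X7.14 Y12.30 E0.8609
G1 X7.59 Y17.46 E1.0332
G1 X5.40 Y22.15 E1.2054
G1 X1.16 Y25.12 E1.3776
G1 X-4.00 Y25.57 E1.5498
G1 X-8.69 Y23.38 E1.7220
G1 X-11.66 Y19.14 E1.8942
G1 X-12.11 Y13.98 E2.0664

At z = 13.12 mm: the cube is not intersected at this z (z outside [0, 5.5]); the r=10 cylinder at (14, 7.5) gives a regular 12-gon of circumradius 10 (constant along its height); the cube at (14.5, -2) does not reach this height (z outside [0, 7.5]); the cylinder at (-3, 2) is absent (z outside [2.5, 11]); Taking the union: only the r=10 cylinder at (14, 7.5) is present, so the union is just that shape — 1 connected region; (rotated 70° about Z; rotation is an isometry so areas/perimeters/island counts are preserved). The outline is a single polygon with 12 vertices. Extrusion per mm of travel: 0.25 × 0.32 / (π × 0.875²) = 0.033260. Accumulating E over each segment gives final E = 2.0664.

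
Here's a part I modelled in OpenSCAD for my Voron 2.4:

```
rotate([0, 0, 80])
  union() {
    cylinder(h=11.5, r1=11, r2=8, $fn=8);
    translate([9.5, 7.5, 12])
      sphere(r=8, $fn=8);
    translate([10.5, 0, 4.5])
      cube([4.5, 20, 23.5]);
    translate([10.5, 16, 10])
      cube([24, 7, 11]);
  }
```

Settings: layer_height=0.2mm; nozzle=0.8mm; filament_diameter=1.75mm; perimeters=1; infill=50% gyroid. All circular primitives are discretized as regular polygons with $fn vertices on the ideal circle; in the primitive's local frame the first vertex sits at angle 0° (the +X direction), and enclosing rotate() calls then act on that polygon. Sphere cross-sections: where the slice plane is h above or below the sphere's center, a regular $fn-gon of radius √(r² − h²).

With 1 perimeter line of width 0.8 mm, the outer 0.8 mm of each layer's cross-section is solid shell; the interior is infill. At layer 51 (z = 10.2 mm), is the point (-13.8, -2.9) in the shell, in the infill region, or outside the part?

outside

At z = 10.2 mm: the cone (r1=11→r2=8) has section circumradius 8.339 here — a regular 8-gon; the r=8 sphere at (9.5, 7.5) slices to a regular 8-gon of circumradius 7.795 (√(r²−h²) with h=1.8 from center); the cube at (10.5, 0) is present — its section is the full 4.5×20 rectangle; the cube at (10.5, 16) (footprint 24×7) is included at this height; Combining (union): the regions partially overlap (shared area 96.04 mm²), so overlapping operands fuse into one piece — 1 connected region; (rotated 80° about Z; rotation is an isometry so areas/perimeters/island counts are preserved). Overall, the cross-section is a single solid region. Undo the 80° rotation: the query point maps to (-5.252, 13.087) in the un-rotated model frame. The nearest boundary edge runs (-5.90, 5.90)→(0.00, 8.34); distance from the point to it = 6.40 mm. The point is not inside any of the regions above, so it lies outside the cross-section (6.40 mm from the nearest boundary).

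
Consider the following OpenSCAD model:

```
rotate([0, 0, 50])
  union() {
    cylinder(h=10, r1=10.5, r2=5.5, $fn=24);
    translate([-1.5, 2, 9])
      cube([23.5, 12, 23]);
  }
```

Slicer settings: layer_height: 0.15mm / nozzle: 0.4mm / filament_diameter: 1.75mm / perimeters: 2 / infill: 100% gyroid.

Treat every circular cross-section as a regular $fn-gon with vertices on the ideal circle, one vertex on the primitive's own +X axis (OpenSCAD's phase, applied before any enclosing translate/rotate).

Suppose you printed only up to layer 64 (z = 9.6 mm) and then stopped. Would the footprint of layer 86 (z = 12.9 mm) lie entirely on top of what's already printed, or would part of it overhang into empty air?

Compare the two slices. At z = 9.6: the cone contributes a regular 24-gon of circumradius 5.700 (interpolated between r1=10.5 and r2=5.5 at t=0.960) (area = (24/2)·5.700²·sin(360°/24) = 100.91 mm²); the cube at (-1.5, 2) is present — its section is the full 23.5×12 rectangle (area 282.00 mm²); Taking the union: the regions partially overlap — summed areas 382.91 mm² minus the doubly-counted overlap 19.53 mm² gives 363.38 mm² — area = 363.38 mm²; (rotated 50° about Z; rotation is an isometry so areas/perimeters/island counts are preserved). At z = 12.9: the cone is absent (z outside [0, 10]); the cube at (-1.5, 2) (footprint 23.5×12) is included at this height (area 282.00 mm²); Taking the union: only the 23.5×12 cube at (-1.5, 2) is present, so the union is just that shape — area = 282.00 mm²; (rotated 50° about Z; rotation is an isometry so areas/perimeters/island counts are preserved). Checking containment: the cross-section at z = 12.9 is a subset of the cross-section at z = 9.6.

entirely on top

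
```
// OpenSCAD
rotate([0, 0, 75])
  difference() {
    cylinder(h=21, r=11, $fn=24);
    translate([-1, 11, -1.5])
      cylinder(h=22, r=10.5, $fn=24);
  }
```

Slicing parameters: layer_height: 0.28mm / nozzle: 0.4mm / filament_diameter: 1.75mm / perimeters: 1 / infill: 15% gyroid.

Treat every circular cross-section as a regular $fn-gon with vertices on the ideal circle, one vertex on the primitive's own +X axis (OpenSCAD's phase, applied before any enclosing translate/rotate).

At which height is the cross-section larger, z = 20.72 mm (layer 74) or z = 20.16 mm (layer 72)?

layer 74 (z = 20.72 mm)

Layer 74 (z = 20.72): the cylinder: section is a regular 24-gon, circumradius r=11 (area = (24/2)·11.000²·sin(360°/24) = 375.81 mm²); the cylinder at (-1, 11) is not intersected at this z (z outside [-1.5, 20.5]); Taking the first minus the rest: none of the subtracted shapes is present at this height, so the r=11 cylinder is unchanged — area = 375.81 mm²; (rotated 75° about Z; rotation is an isometry so areas/perimeters/island counts are preserved). So its area = 375.81 mm². Layer 72 (z = 20.16): the cylinder: section is a regular 24-gon, circumradius r=11 (area = (24/2)·11.000²·sin(360°/24) = 375.81 mm²); the r=10.5 cylinder at (-1, 11) gives a regular 24-gon of circumradius 10.5 (constant along its height) (area = (24/2)·10.500²·sin(360°/24) = 342.42 mm²); Subtracting the remaining from the first: starting from the r=11 cylinder (375.81 mm²), the r=10.5 cylinder at (-1, 11) partially overlaps it — only the 133.71 mm² overlap (of its 342.42 mm²) is removed, clipping the outline — area = 242.10 mm²; (rotated 75° about Z; rotation is an isometry so areas/perimeters/island counts are preserved). So its area = 242.10 mm². Layer 74 is larger (375.81 vs 242.10 mm²).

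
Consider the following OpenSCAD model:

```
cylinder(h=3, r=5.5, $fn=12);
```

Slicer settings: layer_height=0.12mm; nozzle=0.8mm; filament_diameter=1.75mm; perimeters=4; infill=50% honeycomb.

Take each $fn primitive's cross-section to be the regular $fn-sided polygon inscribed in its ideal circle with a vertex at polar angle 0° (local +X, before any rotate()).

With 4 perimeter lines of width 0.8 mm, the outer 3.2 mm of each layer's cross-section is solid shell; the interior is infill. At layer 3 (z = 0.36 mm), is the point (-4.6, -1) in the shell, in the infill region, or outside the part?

At z = 0.36 mm: the r=5.5 cylinder gives a regular 12-gon of circumradius 5.5 (constant along its height). Overall, the cross-section is a single solid region. The nearest boundary edge runs (-5.50, 0.00)→(-4.76, -2.75); distance from the point to it = 0.61 mm. The point is inside the cross-section, 0.61 mm from the nearest boundary — within the 3.2 mm shell band (4 × 0.8).

shell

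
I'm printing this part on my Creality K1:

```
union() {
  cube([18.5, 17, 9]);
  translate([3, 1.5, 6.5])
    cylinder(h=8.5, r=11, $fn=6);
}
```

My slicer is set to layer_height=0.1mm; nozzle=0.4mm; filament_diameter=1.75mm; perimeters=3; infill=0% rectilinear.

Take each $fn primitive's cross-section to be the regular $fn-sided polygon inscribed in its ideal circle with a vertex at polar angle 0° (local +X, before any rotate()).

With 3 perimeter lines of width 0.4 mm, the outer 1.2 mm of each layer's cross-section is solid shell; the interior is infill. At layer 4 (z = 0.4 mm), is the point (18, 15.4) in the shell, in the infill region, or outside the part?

shell

At z = 0.4 mm: the 18.5×17 cube contributes its full rectangle; the cylinder at (3, 1.5) does not reach this height (z outside [6.5, 15]); Merging all regions: only the 18.5×17 cube is present, so the union is just that shape — 1 connected region. Overall, the cross-section is a single solid region. The nearest boundary edge runs (18.50, 0.00)→(18.50, 17.00); distance from the point to it = 0.50 mm. The point is inside the cross-section, 0.50 mm from the nearest boundary — within the 1.2 mm shell band (3 × 0.4).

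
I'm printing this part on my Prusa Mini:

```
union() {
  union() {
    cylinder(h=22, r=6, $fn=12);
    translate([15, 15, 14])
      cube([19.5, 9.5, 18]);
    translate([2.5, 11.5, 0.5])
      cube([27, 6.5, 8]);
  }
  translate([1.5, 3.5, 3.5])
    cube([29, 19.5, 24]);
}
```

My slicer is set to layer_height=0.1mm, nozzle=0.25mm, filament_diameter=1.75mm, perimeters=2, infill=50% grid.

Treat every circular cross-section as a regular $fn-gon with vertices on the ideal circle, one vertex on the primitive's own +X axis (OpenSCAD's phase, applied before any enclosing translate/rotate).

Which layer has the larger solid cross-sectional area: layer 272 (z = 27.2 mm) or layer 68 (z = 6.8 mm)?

Layer 272 (z = 27.2): the cylinder does not reach this height (z outside [0, 22]); the cube at (15, 15) (footprint 19.5×9.5) is included at this height (area 185.25 mm²); the cube at (2.5, 11.5) does not reach this height (z outside [0.5, 8.5]); Merging all regions: only the 19.5×9.5 cube at (15, 15) is present, so the union is just that shape — area = 185.25 mm²; the 29×19.5 cube at (1.5, 3.5) contributes its full rectangle (area 565.50 mm²); Taking the union: the regions partially overlap — summed areas 750.75 mm² minus the doubly-counted overlap 124.00 mm² gives 626.75 mm² — area = 626.75 mm². So its area = 626.75 mm². Layer 68 (z = 6.8): the r=6 cylinder gives a regular 12-gon of circumradius 6 (constant along its height) (area = (12/2)·6.000²·sin(360°/12) = 108.00 mm²); the cube at (15, 15) is not intersected at this z (z outside [14, 32]); the cube at (2.5, 11.5) (footprint 27×6.5) is included at this height (area 175.50 mm²); Combining (union): the 2 present regions are separate (no shared area or edge), so areas and boundary lengths simply add and each stays a separate island — area = 283.50 mm²; the 29×19.5 cube at (1.5, 3.5) contributes its full rectangle (area 565.50 mm²); Combining (union): the regions partially overlap — summed areas 849.00 mm² minus the doubly-counted overlap 179.78 mm² gives 669.22 mm² — area = 669.22 mm². So its area = 669.22 mm². Layer 68 is larger (669.22 vs 626.75 mm²).

layer 68 (z = 6.8 mm)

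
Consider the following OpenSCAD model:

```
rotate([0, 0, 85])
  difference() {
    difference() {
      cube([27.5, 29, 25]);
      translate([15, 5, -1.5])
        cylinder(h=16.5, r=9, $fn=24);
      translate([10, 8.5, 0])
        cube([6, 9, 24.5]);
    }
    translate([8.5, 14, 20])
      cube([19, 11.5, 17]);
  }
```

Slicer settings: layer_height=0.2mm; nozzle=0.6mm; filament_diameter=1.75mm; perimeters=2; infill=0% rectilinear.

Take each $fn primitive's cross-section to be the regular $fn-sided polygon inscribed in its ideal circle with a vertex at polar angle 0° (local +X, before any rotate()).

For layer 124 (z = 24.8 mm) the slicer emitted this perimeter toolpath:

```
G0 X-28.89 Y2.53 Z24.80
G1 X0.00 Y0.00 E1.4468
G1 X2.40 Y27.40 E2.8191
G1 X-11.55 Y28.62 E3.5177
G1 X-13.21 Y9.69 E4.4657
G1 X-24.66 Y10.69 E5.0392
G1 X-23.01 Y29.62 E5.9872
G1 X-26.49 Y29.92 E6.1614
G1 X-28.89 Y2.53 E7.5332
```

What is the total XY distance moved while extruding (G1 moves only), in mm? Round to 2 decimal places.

150.99 mm

Sum the Euclidean lengths of each G1 segment: total = 150.99 mm.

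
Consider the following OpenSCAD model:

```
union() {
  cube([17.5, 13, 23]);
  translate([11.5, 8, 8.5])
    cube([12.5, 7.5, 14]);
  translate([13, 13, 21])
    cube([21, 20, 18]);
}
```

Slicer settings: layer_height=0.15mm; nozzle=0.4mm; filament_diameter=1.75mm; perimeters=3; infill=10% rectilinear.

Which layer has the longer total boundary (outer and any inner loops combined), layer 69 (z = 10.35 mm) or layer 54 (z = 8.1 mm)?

Layer 69 (z = 10.35): the cube is present — its section is the full 17.5×13 rectangle (perimeter 61.00 mm); the cube at (11.5, 8) is present — its section is the full 12.5×7.5 rectangle (perimeter 40.00 mm); the cube at (13, 13) is absent (z outside [21, 39]); Merging all regions: the regions partially overlap (shared area 30.00 mm²), so the edge portions inside another operand are dropped and the merged outline is re-measured after clipping — boundary = 79.00 mm. So its perimeter = 79.00 mm. Layer 54 (z = 8.1): the cube (footprint 17.5×13) is included at this height (perimeter 61.00 mm); the cube at (11.5, 8) is absent (z outside [8.5, 22.5]); the cube at (13, 13) is not intersected at this z (z outside [21, 39]); Merging all regions: only the 17.5×13 cube is present, so the union is just that shape — boundary = 61.00 mm. So its perimeter = 61.00 mm. Layer 69 is larger (79.00 vs 61.00 mm).

layer 69 (z = 10.35 mm)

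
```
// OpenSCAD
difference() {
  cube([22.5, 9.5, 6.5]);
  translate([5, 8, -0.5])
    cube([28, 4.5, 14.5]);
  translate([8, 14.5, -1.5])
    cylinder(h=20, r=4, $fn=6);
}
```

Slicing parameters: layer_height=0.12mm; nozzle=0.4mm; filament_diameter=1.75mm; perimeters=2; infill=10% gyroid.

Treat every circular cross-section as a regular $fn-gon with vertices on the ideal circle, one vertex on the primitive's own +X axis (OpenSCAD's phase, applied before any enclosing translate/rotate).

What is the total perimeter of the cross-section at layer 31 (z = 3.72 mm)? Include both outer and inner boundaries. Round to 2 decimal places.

At z = 3.72 mm: the cube is present — its section is the full 22.5×9.5 rectangle (perimeter 64.00 mm); the cube at (5, 8) is present — its section is the full 28×4.5 rectangle (perimeter 65.00 mm); the cylinder at (8, 14.5): section is a regular 6-gon, circumradius r=4 (perimeter = 2·6·4.000·sin(180°/6) = 24.00 mm); After the difference (first − rest): starting from the 22.5×9.5 cube, the 28×4.5 cube at (5, 8) partially overlaps it — only the 26.25 mm² overlap (of its 126.00 mm²) is removed, clipping the outline; the r=4 cylinder at (8, 14.5) misses the remaining region (no effect) — boundary = 64.00 mm. Overall, the cross-section is a single solid region. Total boundary length (outer) = 64.00 mm.

64.00 mm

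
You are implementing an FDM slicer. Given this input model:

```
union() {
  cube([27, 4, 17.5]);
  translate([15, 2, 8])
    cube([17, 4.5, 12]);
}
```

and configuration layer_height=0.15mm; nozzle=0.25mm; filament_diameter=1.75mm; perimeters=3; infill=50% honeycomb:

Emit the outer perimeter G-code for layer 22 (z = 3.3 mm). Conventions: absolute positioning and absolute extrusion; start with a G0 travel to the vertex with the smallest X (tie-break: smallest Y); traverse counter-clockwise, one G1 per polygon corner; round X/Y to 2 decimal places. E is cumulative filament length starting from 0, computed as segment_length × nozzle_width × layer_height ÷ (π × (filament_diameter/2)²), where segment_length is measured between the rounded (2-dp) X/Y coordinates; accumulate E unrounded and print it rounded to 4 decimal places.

At z = 3.3 mm: the 27×4 cube contributes its full rectangle; the cube at (15, 2) is absent (z outside [8, 20]); Taking the union: only the 27×4 cube is present, so the union is just that shape — 1 connected region. The outline is a single polygon with 4 vertices. Extrusion per mm of travel: 0.25 × 0.15 / (π × 0.875²) = 0.015591. Accumulating E over each segment gives final E = 0.9666.

G0 X0.00 Y0.00 Z3.30
G1 X27.00 Y0.00 E0.4209
G1 X27.00 Y4.00 E0.4833
G1 X0.00 Y4.00 E0.9043
G1 X0.00 Y0.00 E0.9666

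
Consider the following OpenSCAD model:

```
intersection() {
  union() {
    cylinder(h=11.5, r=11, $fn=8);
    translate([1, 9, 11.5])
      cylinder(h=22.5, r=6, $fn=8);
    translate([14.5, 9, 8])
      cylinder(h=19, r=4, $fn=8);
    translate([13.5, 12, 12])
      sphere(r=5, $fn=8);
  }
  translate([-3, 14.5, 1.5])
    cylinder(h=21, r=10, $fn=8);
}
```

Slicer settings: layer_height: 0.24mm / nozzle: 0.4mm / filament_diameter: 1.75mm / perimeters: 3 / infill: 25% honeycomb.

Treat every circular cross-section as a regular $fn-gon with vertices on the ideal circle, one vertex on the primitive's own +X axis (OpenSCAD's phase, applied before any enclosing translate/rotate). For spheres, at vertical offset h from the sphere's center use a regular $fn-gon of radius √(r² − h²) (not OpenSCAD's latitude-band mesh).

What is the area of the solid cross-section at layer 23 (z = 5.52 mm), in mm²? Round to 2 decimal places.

At z = 5.52 mm: the r=11 cylinder gives a regular 8-gon of circumradius 11 (constant along its height) (area = (8/2)·11.000²·sin(360°/8) = 342.24 mm²); the cylinder at (1, 9) is absent (z outside [11.5, 34]); the cylinder at (14.5, 9) is absent (z outside [8, 27]); the sphere at (13.5, 12) is absent (|z−center|=6.480 > r=5); Combining (union): only the r=11 cylinder is present, so the union is just that shape — area = 342.24 mm²; the r=10 cylinder at (-3, 14.5) contributes a regular 8-gon of circumradius 10 (area = (8/2)·10.000²·sin(360°/8) = 282.84 mm²); After intersecting: the r=10 cylinder at (-3, 14.5) partially overlaps that combined region; clipping to the common part keeps 46.90 mm² — area = 46.90 mm². Overall, the cross-section is a single solid region. Net area = 46.90 mm².

46.90 mm²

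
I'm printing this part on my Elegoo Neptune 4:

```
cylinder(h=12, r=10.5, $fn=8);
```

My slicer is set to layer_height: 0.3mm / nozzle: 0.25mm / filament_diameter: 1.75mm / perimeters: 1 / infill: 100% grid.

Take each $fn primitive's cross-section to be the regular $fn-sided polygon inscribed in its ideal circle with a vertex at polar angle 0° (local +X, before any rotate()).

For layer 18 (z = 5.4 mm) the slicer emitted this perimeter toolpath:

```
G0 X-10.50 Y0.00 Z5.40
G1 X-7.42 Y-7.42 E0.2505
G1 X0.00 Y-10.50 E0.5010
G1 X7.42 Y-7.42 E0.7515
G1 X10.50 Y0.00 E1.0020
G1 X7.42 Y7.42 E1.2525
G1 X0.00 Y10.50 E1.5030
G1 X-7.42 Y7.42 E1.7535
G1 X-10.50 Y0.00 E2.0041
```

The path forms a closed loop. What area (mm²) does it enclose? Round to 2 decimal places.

311.64 mm²

Apply the shoelace formula to the sequence of (X, Y) vertices; enclosed area = 311.64 mm².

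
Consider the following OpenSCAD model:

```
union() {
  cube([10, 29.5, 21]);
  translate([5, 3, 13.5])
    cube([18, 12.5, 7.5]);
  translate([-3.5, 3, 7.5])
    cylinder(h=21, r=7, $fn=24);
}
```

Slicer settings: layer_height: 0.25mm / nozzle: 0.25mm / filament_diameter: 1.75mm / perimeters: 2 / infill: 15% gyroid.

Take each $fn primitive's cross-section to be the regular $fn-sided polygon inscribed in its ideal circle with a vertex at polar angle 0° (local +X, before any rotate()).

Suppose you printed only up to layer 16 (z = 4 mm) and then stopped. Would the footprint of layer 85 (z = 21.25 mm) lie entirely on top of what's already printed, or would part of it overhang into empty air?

part overhangs

Compare the two slices. At z = 4: the cube (footprint 10×29.5) is included at this height (area 295.00 mm²); the cube at (5, 3) is absent (z outside [13.5, 21]); the cylinder at (-3.5, 3) does not reach this height (z outside [7.5, 28.5]); Combining (union): only the 10×29.5 cube is present, so the union is just that shape — area = 295.00 mm². At z = 21.25: the cube is not intersected at this z (z outside [0, 21]); the cube at (5, 3) is absent (z outside [13.5, 21]); the cylinder at (-3.5, 3): section is a regular 24-gon, circumradius r=7 (area = (24/2)·7.000²·sin(360°/24) = 152.19 mm²); Merging all regions: only the r=7 cylinder at (-3.5, 3) is present, so the union is just that shape — area = 152.19 mm². Checking containment: at z = 21.25 the cross-section extends beyond the z = 4 cross-section by about 127.72 mm².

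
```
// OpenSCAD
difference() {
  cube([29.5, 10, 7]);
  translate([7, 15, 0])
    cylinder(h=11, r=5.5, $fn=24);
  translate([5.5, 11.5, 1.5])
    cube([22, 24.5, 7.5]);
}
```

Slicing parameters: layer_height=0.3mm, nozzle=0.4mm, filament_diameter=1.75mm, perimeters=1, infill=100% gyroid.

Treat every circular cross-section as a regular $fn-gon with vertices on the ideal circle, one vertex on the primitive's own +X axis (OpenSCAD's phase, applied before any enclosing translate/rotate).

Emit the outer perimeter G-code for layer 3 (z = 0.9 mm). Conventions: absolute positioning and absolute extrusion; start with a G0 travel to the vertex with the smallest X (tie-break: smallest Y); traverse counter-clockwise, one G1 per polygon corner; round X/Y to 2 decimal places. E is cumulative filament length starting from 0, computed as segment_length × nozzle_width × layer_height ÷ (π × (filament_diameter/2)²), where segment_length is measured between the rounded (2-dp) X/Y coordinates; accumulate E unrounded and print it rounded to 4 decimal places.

At z = 0.9 mm: the 29.5×10 cube contributes its full rectangle; the r=5.5 cylinder at (7, 15) gives a regular 24-gon of circumradius 5.5 (constant along its height); the cube at (5.5, 11.5) is absent (z outside [1.5, 9]); After the difference (first − rest): starting from the 29.5×10 cube, the r=5.5 cylinder at (7, 15) partially overlaps it — only the 1.39 mm² overlap (of its 93.95 mm²) is removed, clipping the outline — 1 connected region. The outline is a single polygon with 9 vertices. Extrusion per mm of travel: 0.4 × 0.3 / (π × 0.875²) = 0.049890. Accumulating E over each segment gives final E = 3.9487.

G0 X0.00 Y0.00 Z0.90
G1 X29.50 Y0.00 E1.4718
G1 X29.50 Y10.00 E1.9707
G1 X9.18 Y10.00 E2.9844
G1 X8.42 Y9.69 E3.0254
G1 X7.00 Y9.50 E3.0969
G1 X5.58 Y9.69 E3.1683
G1 X4.82 Y10.00 E3.2093
G1 X0.00 Y10.00 E3.4498
G1 X0.00 Y0.00 E3.9487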